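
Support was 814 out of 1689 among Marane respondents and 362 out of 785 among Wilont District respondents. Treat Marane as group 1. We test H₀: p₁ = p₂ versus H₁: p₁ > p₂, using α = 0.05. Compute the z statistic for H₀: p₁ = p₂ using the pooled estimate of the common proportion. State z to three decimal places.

z = 0.964

p̂₁ = 814/1689 = 0.48194, p̂₂ = 362/785 = 0.46115.
Pooled p̂ = (814+362)/(1689+785) = 1176/2474 = 0.47534.
SE = √(0.249392 × 0.00186595) = 0.02157.
z = (0.48194 − 0.46115)/0.02157 = 0.02079/0.02157 = 0.964.
p-value = P(Z > 0.964) ≈ 0.1675, so at α = 0.05 we fail to reject H₀.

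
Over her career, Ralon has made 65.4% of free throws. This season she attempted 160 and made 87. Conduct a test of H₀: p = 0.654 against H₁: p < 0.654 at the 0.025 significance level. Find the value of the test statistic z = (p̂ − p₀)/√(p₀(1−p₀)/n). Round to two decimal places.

z = -2.93

p̂ = 87/160 = 0.5437.
SE = √(p₀(1−p₀)/n) = √(0.22628/160) = 0.0376.
z = (0.5437 − 0.654)/0.0376 = -0.1103/0.0376 = -2.93.
p-value = P(Z < -2.932) ≈ 0.0017; since p < α = 0.025, reject H₀.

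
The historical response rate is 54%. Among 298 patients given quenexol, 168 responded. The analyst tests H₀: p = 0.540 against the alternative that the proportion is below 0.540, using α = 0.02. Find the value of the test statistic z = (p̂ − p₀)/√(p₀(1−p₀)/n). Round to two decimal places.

p̂ = 168/298 = 0.5638.
Under H₀, SE = √(0.54·0.46/298) = √(0.000833557) = 0.0289.
z = (0.5638 − 0.54)/0.0289 = 0.0238/0.0289 = 0.82.
p-value = P(Z < 0.823) ≈ 0.7947. With α = 0.02, fail to reject H₀.

z = 0.82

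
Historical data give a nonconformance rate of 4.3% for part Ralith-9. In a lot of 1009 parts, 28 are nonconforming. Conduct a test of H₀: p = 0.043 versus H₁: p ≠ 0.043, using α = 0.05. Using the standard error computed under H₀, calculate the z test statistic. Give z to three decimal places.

z = -2.388

p̂ = 28/1009 = 0.027750.
SE = √(p₀(1−p₀)/n) = √(0.041151/1009) = 0.006386.
z = (0.027750 − 0.043)/0.006386 = -0.015250/0.006386 = -2.388.
Two-sided p-value ≈ 2·Φ(−2.388) = 0.0169; since p < α = 0.05, reject H₀.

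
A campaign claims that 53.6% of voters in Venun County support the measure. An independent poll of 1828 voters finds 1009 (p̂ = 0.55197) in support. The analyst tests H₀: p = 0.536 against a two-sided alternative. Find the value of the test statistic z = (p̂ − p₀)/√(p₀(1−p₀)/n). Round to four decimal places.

p̂ = 1009/1828 ≈ 0.551969.
Under H₀, SE = √(0.536·0.464/1828) = √(0.000136053) = 0.011664.
z = (0.551969 − 0.536)/0.011664 = 0.015969/0.011664 = 1.3691.
Two-sided p-value ≈ 2·Φ(−1.369) = 0.1710.

z = 1.3691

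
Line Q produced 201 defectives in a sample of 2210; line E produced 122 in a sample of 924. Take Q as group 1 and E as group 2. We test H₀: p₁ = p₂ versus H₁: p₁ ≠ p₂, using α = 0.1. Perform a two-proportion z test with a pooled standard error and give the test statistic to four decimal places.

z = -3.4493

p̂₁ = 201/2210 = 0.090950, p̂₂ = 122/924 = 0.132035.
Pooled p̂ = (201+122)/(2210+924) = 323/3134 = 0.103063.
SE = √(0.0924412 × 0.00153474) = 0.011911.
z = (0.090950 − 0.132035)/0.011911 = -0.041085/0.011911 = -3.4493.
Two-sided p-value ≈ 2·Φ(−3.449) = 0.0006; since p < α = 0.1, reject H₀.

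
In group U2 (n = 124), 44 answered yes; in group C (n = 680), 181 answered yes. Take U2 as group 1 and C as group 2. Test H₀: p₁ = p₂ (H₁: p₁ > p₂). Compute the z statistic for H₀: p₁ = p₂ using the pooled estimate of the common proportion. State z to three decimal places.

z = 2.023

p̂₁ = 44/124 ≈ 0.354839, p̂₂ = 181/680 ≈ 0.266176.
Pooled p̂ = (44+181)/(124+680) = 225/804 = 0.279851.
SE = √(0.201534 × 0.0095351) = 0.043837.
z = (0.354839 − 0.266176)/0.043837 = 0.088663/0.043837 = 2.023.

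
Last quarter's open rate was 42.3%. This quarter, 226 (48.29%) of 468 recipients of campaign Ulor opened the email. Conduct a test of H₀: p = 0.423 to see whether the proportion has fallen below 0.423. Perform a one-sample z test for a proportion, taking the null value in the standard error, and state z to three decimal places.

p̂ = 226/468 = 0.48291.
SE = √(p₀(1−p₀)/n) = √(0.24407/468) = 0.02284.
z = (0.48291 − 0.423)/0.02284 = 0.05991/0.02284 = 2.623.

z = 2.623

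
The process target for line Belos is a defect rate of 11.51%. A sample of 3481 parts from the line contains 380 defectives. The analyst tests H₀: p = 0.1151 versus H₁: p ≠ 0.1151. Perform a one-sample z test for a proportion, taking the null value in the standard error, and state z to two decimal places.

p̂ = 380/3481 = 0.10916.
Standard error under H₀: √(0.1151×0.8849/3481) = 0.00541.
z = (0.10916 − 0.1151)/0.00541 = -0.00594/0.00541 = -1.10.
p-value = 2·P(Z > 1.097) ≈ 0.2725.

z = -1.10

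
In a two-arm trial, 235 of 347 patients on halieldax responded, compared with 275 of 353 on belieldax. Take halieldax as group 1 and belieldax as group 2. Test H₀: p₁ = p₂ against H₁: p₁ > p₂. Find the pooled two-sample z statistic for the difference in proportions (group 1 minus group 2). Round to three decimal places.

z = -3.028

p̂₁ = 235/347 = 0.67723, p̂₂ = 275/353 = 0.77904.
Pooled p̂ = (235+275)/(347+353) = 510/700 = 0.72857.
SE = √(p̂(1−p̂)(1/n₁+1/n₂)) = √(0.72857·0.27143·0.00571471) = √(0.00113011) = 0.03362.
z = (0.67723 − 0.77904)/0.03362 = -0.10181/0.03362 = -3.028.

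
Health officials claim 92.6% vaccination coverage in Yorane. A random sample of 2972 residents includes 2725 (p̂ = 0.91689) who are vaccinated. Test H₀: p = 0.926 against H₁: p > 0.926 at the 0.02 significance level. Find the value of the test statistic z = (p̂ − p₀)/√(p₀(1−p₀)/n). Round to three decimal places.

p̂ = 2725/2972 = 0.916891.
Under H₀, SE = √(0.926·0.074/2972) = √(2.30565e-05) = 0.004802.
z = (0.916891 − 0.926)/0.004802 = -0.009109/0.004802 = -1.897.
p-value = P(Z > -1.897) ≈ 0.9711, so at α = 0.02 we fail to reject H₀.

z = -1.897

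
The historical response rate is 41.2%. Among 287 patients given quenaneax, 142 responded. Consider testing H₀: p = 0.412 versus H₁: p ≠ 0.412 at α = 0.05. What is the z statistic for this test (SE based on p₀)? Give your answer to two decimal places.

z = 2.85

p̂ = 142/287 = 0.4948.
Standard error under H₀: √(0.412×0.588/287) = 0.0291.
z = (0.4948 − 0.412)/0.0291 = 0.0828/0.0291 = 2.85.
p-value = 2·P(Z > 2.849) ≈ 0.0044; since p < α = 0.05, reject H₀.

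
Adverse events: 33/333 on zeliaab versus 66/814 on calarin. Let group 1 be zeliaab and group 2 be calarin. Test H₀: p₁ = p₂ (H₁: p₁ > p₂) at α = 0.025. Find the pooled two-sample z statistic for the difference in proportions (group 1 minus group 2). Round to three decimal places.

p̂₁ = 33/333 = 0.09910, p̂₂ = 66/814 = 0.08108.
Pooled p̂ = (33+66)/(333+814) = 99/1147 = 0.08631.
SE = √(0.0788623 × 0.0042315) = 0.01827.
z = (0.09910 − 0.08108)/0.01827 = 0.01802/0.01827 = 0.986.
p-value = P(Z > 0.986) ≈ 0.1620, so at α = 0.025 we fail to reject H₀.

z = 0.986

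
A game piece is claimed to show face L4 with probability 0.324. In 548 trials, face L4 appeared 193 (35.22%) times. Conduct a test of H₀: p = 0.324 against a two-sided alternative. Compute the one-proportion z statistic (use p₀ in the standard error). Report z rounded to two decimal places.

z = 1.41

p̂ = 193/548 ≈ 0.3522.
Standard error under H₀: √(0.324×0.676/548) = 0.0200.
z = (0.3522 − 0.324)/0.0200 = 0.0282/0.0200 = 1.41.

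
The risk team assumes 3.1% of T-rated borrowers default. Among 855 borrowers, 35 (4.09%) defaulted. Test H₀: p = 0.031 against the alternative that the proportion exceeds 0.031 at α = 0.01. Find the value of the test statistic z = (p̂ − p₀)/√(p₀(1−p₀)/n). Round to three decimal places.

z = 1.676

p̂ = 35/855 = 0.04094.
Under H₀, SE = √(0.031·0.969/855) = √(3.51333e-05) = 0.00593.
z = (0.04094 − 0.031)/0.00593 = 0.00994/0.00593 = 1.676.
p-value = P(Z > 1.676) ≈ 0.0468. With α = 0.01, fail to reject H₀.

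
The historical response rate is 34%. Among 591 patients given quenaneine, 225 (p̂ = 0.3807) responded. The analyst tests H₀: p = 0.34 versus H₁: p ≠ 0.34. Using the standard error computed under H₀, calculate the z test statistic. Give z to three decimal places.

p̂ = 225/591 ≈ 0.38071.
Standard error under H₀: √(0.34×0.66/591) = 0.01949.
z = (0.38071 − 0.34)/0.01949 = 0.04071/0.01949 = 2.089.

z = 2.089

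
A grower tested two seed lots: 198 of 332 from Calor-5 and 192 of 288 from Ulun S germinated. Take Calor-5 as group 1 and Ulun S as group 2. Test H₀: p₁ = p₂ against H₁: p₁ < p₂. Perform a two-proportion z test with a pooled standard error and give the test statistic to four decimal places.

p̂₁ = 198/332 ≈ 0.596386, p̂₂ = 192/288 ≈ 0.666667.
Pooled p̂ = (198+192)/(332+288) = 390/620 = 0.629032.
SE = √(p̂(1−p̂)(1/n₁+1/n₂)) = √(0.629032·0.370968·0.00648427) = √(0.00151311) = 0.038899.
z = (0.596386 − 0.666667)/0.038899 = -0.070281/0.038899 = -1.8068.

z = -1.8068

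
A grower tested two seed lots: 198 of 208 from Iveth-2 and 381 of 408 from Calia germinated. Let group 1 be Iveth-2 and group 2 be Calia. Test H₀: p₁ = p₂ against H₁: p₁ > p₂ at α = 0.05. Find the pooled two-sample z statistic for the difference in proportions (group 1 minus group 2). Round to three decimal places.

p̂₁ = 198/208 = 0.95192, p̂₂ = 381/408 = 0.93382.
Pooled p̂ = (198+381)/(208+408) = 579/616 = 0.93994.
SE = √(p̂(1−p̂)(1/n₁+1/n₂)) = √(0.93994·0.06006·0.00725867) = √(0.000409804) = 0.02024.
z = (0.95192 − 0.93382)/0.02024 = 0.01810/0.02024 = 0.894.
p-value = P(Z > 0.894) ≈ 0.1856. With α = 0.05, fail to reject H₀.

z = 0.894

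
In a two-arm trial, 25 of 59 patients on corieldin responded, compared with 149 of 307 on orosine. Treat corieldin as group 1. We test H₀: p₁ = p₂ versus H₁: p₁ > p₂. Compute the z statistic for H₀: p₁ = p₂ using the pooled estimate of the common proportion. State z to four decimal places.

p̂₁ = 25/59 = 0.423729, p̂₂ = 149/307 = 0.485342.
Pooled p̂ = (25+149)/(59+307) = 174/366 = 0.475410.
SE = √(p̂(1−p̂)(1/n₁+1/n₂)) = √(0.475410·0.524590·0.0202065) = √(0.0050394) = 0.070989.
z = (0.423729 − 0.485342)/0.070989 = -0.061613/0.070989 = -0.8679.

z = -0.8679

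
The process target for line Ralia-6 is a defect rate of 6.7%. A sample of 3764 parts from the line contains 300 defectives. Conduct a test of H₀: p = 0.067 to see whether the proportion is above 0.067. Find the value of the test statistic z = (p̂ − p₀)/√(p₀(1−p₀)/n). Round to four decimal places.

z = 3.1170

p̂ = 300/3764 = 0.0797024.
Under H₀, SE = √(0.067·0.933/3764) = √(1.66076e-05) = 0.0040752.
z = (0.0797024 − 0.067)/0.0040752 = 0.0127024/0.0040752 = 3.1170.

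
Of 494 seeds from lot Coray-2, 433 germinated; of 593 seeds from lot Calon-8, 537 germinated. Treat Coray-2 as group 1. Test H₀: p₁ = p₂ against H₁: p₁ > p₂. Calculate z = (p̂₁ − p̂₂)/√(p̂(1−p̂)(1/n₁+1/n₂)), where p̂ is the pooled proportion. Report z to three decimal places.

p̂₁ = 433/494 = 0.876518, p̂₂ = 537/593 = 0.905565.
Pooled p̂ = (433+537)/(494+593) = 970/1087 = 0.892364.
SE = √(p̂(1−p̂)(1/n₁+1/n₂)) = √(0.892364·0.107636·0.00371063) = √(0.000356407) = 0.018879.
z = (0.876518 − 0.905565)/0.018879 = -0.029047/0.018879 = -1.539.
p-value = P(Z > -1.539) ≈ 0.9380.

z = -1.539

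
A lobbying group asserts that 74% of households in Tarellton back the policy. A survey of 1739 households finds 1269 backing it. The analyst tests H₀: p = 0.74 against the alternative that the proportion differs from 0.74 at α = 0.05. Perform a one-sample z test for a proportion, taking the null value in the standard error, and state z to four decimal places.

z = -0.9764

p̂ = 1269/1739 ≈ 0.729730.
Under H₀, SE = √(0.74·0.26/1739) = √(0.000110638) = 0.010518.
z = (0.729730 − 0.74)/0.010518 = -0.010270/0.010518 = -0.9764.
Two-sided p-value ≈ 2·Φ(−0.976) = 0.3289, so at α = 0.05 we fail to reject H₀.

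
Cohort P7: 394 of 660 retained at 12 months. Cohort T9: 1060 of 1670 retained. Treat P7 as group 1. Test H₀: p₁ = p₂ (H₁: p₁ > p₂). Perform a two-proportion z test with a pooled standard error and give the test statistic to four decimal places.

z = -1.6956

p̂₁ = 394/660 ≈ 0.596970, p̂₂ = 1060/1670 ≈ 0.634731.
Pooled p̂ = (394+1060)/(660+1670) = 1454/2330 = 0.624034.
SE = √(0.234615 × 0.00211395) = 0.022270.
z = (0.596970 − 0.634731)/0.022270 = -0.037761/0.022270 = -1.6956.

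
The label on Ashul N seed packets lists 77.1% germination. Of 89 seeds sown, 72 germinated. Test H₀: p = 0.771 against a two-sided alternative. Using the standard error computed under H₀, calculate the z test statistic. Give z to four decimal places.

p̂ = 72/89 = 0.808989.
Under H₀, SE = √(0.771·0.229/89) = √(0.00198381) = 0.044540.
z = (0.808989 − 0.771)/0.044540 = 0.037989/0.044540 = 0.8529.
Two-sided p-value ≈ 2·Φ(−0.853) = 0.3937.

z = 0.8529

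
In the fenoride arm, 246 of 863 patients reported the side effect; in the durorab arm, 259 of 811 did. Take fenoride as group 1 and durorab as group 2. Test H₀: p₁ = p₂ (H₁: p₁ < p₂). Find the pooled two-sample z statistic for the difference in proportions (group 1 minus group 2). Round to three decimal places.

z = -1.528

p̂₁ = 246/863 = 0.28505, p̂₂ = 259/811 = 0.31936.
Pooled p̂ = (246+259)/(863+811) = 505/1674 = 0.30167.
SE = √(p̂(1−p̂)(1/n₁+1/n₂)) = √(0.30167·0.69833·0.00239179) = √(0.00050387) = 0.02245.
z = (0.28505 − 0.31936)/0.02245 = -0.03431/0.02245 = -1.528.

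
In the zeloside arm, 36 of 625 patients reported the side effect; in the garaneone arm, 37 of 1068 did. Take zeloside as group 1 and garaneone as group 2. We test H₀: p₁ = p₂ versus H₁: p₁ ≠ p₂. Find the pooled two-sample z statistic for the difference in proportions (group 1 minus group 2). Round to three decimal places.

p̂₁ = 36/625 ≈ 0.05760, p̂₂ = 37/1068 ≈ 0.03464.
Pooled p̂ = (36+37)/(625+1068) = 73/1693 = 0.04312.
SE = √(p̂(1−p̂)(1/n₁+1/n₂)) = √(0.04312·0.95688·0.00253633) = √(0.000104648) = 0.01023.
z = (0.05760 − 0.03464)/0.01023 = 0.02296/0.01023 = 2.244.

z = 2.244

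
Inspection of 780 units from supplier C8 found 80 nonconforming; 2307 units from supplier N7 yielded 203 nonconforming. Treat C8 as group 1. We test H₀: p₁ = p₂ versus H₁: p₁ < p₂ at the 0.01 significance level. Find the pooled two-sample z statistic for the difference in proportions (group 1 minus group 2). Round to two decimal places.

p̂₁ = 80/780 ≈ 0.1026, p̂₂ = 203/2307 ≈ 0.0880.
Pooled p̂ = (80+203)/(780+2307) = 283/3087 = 0.0917.
SE = √(0.0832705 × 0.00171551) = 0.0120.
z = (0.1026 − 0.0880)/0.0120 = 0.0146/0.0120 = 1.22.
p-value = P(Z < 1.219) ≈ 0.8886, so at α = 0.01 we fail to reject H₀.

z = 1.22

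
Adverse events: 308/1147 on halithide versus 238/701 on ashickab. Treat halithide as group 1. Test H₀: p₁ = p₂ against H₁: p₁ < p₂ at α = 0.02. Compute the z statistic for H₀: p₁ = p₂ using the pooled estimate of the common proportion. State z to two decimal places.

p̂₁ = 308/1147 ≈ 0.26853, p̂₂ = 238/701 ≈ 0.33951.
Pooled p̂ = (308+238)/(1147+701) = 546/1848 = 0.29545.
SE = √(0.208161 × 0.00229837) = 0.02187.
z = (0.26853 − 0.33951)/0.02187 = -0.07098/0.02187 = -3.25.
p-value = P(Z < -3.245) ≈ 0.0006. With α = 0.02, reject H₀.

z = -3.25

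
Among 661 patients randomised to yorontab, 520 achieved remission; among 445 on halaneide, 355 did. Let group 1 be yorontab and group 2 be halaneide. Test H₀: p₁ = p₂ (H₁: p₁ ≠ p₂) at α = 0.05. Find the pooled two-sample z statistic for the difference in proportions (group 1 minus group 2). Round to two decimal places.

p̂₁ = 520/661 ≈ 0.78669, p̂₂ = 355/445 ≈ 0.79775.
Pooled p̂ = (520+355)/(661+445) = 875/1106 = 0.79114.
SE = √(0.165238 × 0.00376005) = 0.02493.
z = (0.78669 − 0.79775)/0.02493 = -0.01106/0.02493 = -0.44.
p-value = 2·P(Z > 0.444) ≈ 0.6571; since p > α = 0.05, fail to reject H₀.

z = -0.44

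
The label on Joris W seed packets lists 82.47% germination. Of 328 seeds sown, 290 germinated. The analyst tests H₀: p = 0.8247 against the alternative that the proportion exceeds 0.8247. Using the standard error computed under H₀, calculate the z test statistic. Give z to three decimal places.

p̂ = 290/328 ≈ 0.88415.
Standard error under H₀: √(0.8247×0.1753/328) = 0.02099.
z = (0.88415 − 0.8247)/0.02099 = 0.05945/0.02099 = 2.832.
p-value = P(Z > 2.832) ≈ 0.0023.

z = 2.832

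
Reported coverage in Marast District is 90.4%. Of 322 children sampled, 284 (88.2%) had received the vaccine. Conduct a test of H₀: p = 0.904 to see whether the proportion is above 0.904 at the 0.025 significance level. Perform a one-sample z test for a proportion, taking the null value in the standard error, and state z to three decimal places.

z = -1.341

p̂ = 284/322 = 0.881988.
Under H₀, SE = √(0.904·0.096/322) = √(0.000269516) = 0.016417.
z = (0.881988 − 0.904)/0.016417 = -0.022012/0.016417 = -1.341.
p-value = P(Z > -1.341) ≈ 0.9100, so at α = 0.025 we fail to reject H₀.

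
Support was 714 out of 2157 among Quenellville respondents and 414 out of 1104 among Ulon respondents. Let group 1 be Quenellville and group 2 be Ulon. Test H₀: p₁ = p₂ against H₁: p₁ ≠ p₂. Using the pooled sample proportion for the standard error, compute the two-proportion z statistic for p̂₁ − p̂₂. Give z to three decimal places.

z = -2.499

p̂₁ = 714/2157 ≈ 0.33102, p̂₂ = 414/1104 ≈ 0.37500.
Pooled p̂ = (714+414)/(2157+1104) = 1128/3261 = 0.34591.
SE = √(p̂(1−p̂)(1/n₁+1/n₂)) = √(0.34591·0.65409·0.0013694) = √(0.000309835) = 0.01760.
z = (0.33102 − 0.37500)/0.01760 = -0.04398/0.01760 = -2.499.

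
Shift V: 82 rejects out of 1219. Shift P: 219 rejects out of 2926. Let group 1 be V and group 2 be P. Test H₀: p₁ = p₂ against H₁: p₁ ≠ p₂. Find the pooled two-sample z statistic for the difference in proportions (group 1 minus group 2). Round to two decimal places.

z = -0.86

p̂₁ = 82/1219 ≈ 0.06727, p̂₂ = 219/2926 ≈ 0.07485.
Pooled p̂ = (82+219)/(1219+2926) = 301/4145 = 0.07262.
SE = √(0.0673443 × 0.00116211) = 0.00885.
z = (0.06727 − 0.07485)/0.00885 = -0.00758/0.00885 = -0.86.
p-value = 2·P(Z > 0.857) ≈ 0.3917.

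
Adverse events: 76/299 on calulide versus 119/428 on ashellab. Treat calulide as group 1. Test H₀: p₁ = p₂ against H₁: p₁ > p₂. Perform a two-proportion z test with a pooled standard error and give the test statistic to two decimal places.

z = -0.71

p̂₁ = 76/299 = 0.2542, p̂₂ = 119/428 = 0.2780.
Pooled p̂ = (76+119)/(299+428) = 195/727 = 0.2682.
SE = √(p̂(1−p̂)(1/n₁+1/n₂)) = √(0.2682·0.7318·0.00568093) = √(0.00111506) = 0.0334.
z = (0.2542 − 0.2780)/0.0334 = -0.0238/0.0334 = -0.71.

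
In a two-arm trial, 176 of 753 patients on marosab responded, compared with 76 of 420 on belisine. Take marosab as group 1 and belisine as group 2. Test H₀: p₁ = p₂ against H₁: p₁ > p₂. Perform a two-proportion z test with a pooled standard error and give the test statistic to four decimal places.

z = 2.1101

p̂₁ = 176/753 ≈ 0.233732, p̂₂ = 76/420 ≈ 0.180952.
Pooled p̂ = (176+76)/(753+420) = 252/1173 = 0.214834.
SE = √(0.16868 × 0.00370897) = 0.025013.
z = (0.233732 − 0.180952)/0.025013 = 0.052780/0.025013 = 2.1101.
p-value = P(Z > 2.110) ≈ 0.0174.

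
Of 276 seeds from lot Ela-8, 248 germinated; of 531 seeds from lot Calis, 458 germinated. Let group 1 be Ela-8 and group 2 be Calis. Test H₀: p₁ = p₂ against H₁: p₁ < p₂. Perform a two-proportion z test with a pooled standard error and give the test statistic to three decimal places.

p̂₁ = 248/276 ≈ 0.898551, p̂₂ = 458/531 ≈ 0.862524.
Pooled p̂ = (248+458)/(276+531) = 706/807 = 0.874845.
SE = √(p̂(1−p̂)(1/n₁+1/n₂)) = √(0.874845·0.125155·0.00550643) = √(0.000602905) = 0.024554.
z = (0.898551 − 0.862524)/0.024554 = 0.036027/0.024554 = 1.467.
p-value = P(Z < 1.467) ≈ 0.9288.

z = 1.467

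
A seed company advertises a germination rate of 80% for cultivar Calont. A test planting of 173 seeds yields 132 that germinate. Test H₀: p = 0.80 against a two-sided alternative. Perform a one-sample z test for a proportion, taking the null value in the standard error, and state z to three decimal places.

z = -1.216

p̂ = 132/173 ≈ 0.76301.
Under H₀, SE = √(0.8·0.2/173) = √(0.000924855) = 0.03041.
z = (0.76301 − 0.8)/0.03041 = -0.03699/0.03041 = -1.216.
p-value = 2·P(Z > 1.216) ≈ 0.2238.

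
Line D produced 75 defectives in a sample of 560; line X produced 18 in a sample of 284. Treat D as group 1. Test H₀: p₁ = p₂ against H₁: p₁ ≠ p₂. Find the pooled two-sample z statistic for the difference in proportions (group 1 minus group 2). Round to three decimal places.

z = 3.093

p̂₁ = 75/560 = 0.13393, p̂₂ = 18/284 = 0.06338.
Pooled p̂ = (75+18)/(560+284) = 93/844 = 0.11019.
SE = √(0.0980478 × 0.00530684) = 0.02281.
z = (0.13393 − 0.06338)/0.02281 = 0.07055/0.02281 = 3.093.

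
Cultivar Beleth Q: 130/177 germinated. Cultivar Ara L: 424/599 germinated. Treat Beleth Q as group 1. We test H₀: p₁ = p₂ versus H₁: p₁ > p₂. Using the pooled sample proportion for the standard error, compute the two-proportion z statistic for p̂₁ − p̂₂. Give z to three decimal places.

z = 0.688

p̂₁ = 130/177 = 0.73446, p̂₂ = 424/599 = 0.70785.
Pooled p̂ = (130+424)/(177+599) = 554/776 = 0.71392.
SE = √(0.204239 × 0.00731917) = 0.03866.
z = (0.73446 − 0.70785)/0.03866 = 0.02661/0.03866 = 0.688.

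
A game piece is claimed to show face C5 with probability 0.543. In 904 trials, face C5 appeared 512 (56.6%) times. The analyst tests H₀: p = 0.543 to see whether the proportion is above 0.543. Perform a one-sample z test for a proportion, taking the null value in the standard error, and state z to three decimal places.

z = 1.411

p̂ = 512/904 ≈ 0.566372.
Standard error under H₀: √(0.543×0.457/904) = 0.016568.
z = (0.566372 − 0.543)/0.016568 = 0.023372/0.016568 = 1.411.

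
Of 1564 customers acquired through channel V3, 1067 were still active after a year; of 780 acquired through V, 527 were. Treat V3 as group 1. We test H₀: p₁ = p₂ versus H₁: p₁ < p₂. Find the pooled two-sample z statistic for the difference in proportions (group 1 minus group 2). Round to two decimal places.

z = 0.32

p̂₁ = 1067/1564 = 0.6822, p̂₂ = 527/780 = 0.6756.
Pooled p̂ = (1067+527)/(1564+780) = 1594/2344 = 0.6800.
SE = √(p̂(1−p̂)(1/n₁+1/n₂)) = √(0.6800·0.3200·0.00192144) = √(0.000418081) = 0.0204.
z = (0.6822 − 0.6756)/0.0204 = 0.0066/0.0204 = 0.32.
p-value = P(Z < 0.322) ≈ 0.6263.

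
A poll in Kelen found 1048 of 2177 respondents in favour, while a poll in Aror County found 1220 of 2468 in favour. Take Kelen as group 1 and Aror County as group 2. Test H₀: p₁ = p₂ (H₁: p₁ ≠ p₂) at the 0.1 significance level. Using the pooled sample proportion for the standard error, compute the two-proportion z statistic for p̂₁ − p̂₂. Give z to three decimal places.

p̂₁ = 1048/2177 ≈ 0.48140, p̂₂ = 1220/2468 ≈ 0.49433.
Pooled p̂ = (1048+1220)/(2177+2468) = 2268/4645 = 0.48827.
SE = √(0.249862 × 0.000864534) = 0.01470.
z = (0.48140 − 0.49433)/0.01470 = -0.01293/0.01470 = -0.880.
Two-sided p-value ≈ 2·Φ(−0.880) = 0.3790; since p > α = 0.1, fail to reject H₀.

z = -0.880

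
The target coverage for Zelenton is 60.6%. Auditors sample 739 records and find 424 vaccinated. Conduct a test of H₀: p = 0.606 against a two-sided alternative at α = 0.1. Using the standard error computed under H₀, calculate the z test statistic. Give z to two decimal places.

z = -1.79

p̂ = 424/739 = 0.5737.
Standard error under H₀: √(0.606×0.394/739) = 0.0180.
z = (0.5737 − 0.606)/0.0180 = -0.0323/0.0180 = -1.79.
p-value = 2·P(Z > 1.794) ≈ 0.0728; since p < α = 0.1, reject H₀.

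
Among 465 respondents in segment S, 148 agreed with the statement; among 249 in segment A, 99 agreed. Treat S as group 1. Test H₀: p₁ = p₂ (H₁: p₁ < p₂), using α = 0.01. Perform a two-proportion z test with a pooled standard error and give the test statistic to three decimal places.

z = -2.123

p̂₁ = 148/465 ≈ 0.31828, p̂₂ = 99/249 ≈ 0.39759.
Pooled p̂ = (148+99)/(465+249) = 247/714 = 0.34594.
SE = √(0.226265 × 0.0061666) = 0.03735.
z = (0.31828 − 0.39759)/0.03735 = -0.07931/0.03735 = -2.123.
p-value = P(Z < -2.123) ≈ 0.0169. With α = 0.01, fail to reject H₀.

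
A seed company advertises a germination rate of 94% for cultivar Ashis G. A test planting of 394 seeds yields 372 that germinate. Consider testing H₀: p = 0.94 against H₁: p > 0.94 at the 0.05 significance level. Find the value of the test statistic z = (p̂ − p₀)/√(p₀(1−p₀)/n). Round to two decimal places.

p̂ = 372/394 = 0.9442.
Standard error under H₀: √(0.94×0.06/394) = 0.0120.
z = (0.9442 − 0.94)/0.0120 = 0.0042/0.0120 = 0.35.
p-value = P(Z > 0.348) ≈ 0.3640. With α = 0.05, fail to reject H₀.

z = 0.35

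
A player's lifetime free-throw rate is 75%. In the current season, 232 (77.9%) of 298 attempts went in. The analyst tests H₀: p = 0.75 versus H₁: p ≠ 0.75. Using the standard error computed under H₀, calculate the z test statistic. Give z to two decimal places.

z = 1.14

p̂ = 232/298 ≈ 0.7785.
Under H₀, SE = √(0.75·0.25/298) = √(0.000629195) = 0.0251.
z = (0.7785 − 0.75)/0.0251 = 0.0285/0.0251 = 1.14.
p-value = 2·P(Z > 1.137) ≈ 0.2555.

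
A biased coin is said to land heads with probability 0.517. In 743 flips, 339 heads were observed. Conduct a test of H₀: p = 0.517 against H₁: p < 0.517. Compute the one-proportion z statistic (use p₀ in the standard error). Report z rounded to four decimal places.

z = -3.3133

p̂ = 339/743 ≈ 0.456258.
Standard error under H₀: √(0.517×0.483/743) = 0.018333.
z = (0.456258 − 0.517)/0.018333 = -0.060742/0.018333 = -3.3133.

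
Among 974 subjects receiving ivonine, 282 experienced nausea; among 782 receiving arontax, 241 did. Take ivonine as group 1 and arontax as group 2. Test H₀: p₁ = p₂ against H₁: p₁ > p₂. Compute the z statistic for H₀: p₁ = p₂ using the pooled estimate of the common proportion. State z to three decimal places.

p̂₁ = 282/974 ≈ 0.289528, p̂₂ = 241/782 ≈ 0.308184.
Pooled p̂ = (282+241)/(974+782) = 523/1756 = 0.297836.
SE = √(p̂(1−p̂)(1/n₁+1/n₂)) = √(0.297836·0.702164·0.00230547) = √(0.000482142) = 0.021958.
z = (0.289528 − 0.308184)/0.021958 = -0.018656/0.021958 = -0.850.
p-value = P(Z > -0.850) ≈ 0.8022.

z = -0.850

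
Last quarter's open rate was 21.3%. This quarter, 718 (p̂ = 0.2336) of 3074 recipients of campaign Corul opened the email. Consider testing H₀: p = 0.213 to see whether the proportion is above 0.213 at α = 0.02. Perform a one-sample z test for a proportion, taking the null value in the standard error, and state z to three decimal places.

p̂ = 718/3074 = 0.233572.
Under H₀, SE = √(0.213·0.787/3074) = √(5.45319e-05) = 0.007385.
z = (0.233572 − 0.213)/0.007385 = 0.020572/0.007385 = 2.786.
p-value = P(Z > 2.786) ≈ 0.0027. With α = 0.02, reject H₀.

z = 2.786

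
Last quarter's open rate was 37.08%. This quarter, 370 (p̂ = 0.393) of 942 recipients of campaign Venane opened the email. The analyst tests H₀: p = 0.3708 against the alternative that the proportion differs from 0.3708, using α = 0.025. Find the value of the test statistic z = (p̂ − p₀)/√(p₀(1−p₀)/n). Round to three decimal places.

z = 1.397

p̂ = 370/942 = 0.392781.
Under H₀, SE = √(0.3708·0.6292/942) = √(0.000247672) = 0.015738.
z = (0.392781 − 0.3708)/0.015738 = 0.021981/0.015738 = 1.397.
Two-sided p-value ≈ 2·Φ(−1.397) = 0.1625, so at α = 0.025 we fail to reject H₀.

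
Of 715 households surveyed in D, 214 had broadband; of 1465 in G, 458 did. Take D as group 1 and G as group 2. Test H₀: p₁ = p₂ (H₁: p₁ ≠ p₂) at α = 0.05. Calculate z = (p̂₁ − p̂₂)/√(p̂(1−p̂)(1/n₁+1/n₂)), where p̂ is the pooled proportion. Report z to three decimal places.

p̂₁ = 214/715 = 0.29930, p̂₂ = 458/1465 = 0.31263.
Pooled p̂ = (214+458)/(715+1465) = 672/2180 = 0.30826.
SE = √(p̂(1−p̂)(1/n₁+1/n₂)) = √(0.30826·0.69174·0.0020812) = √(0.000443783) = 0.02107.
z = (0.29930 − 0.31263)/0.02107 = -0.01333/0.02107 = -0.633.
Two-sided p-value ≈ 2·Φ(−0.633) = 0.5270. With α = 0.05, fail to reject H₀.

z = -0.633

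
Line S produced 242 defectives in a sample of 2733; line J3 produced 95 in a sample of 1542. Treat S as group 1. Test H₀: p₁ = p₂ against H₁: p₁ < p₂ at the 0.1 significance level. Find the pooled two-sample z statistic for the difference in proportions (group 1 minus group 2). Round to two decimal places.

p̂₁ = 242/2733 = 0.08855, p̂₂ = 95/1542 = 0.06161.
Pooled p̂ = (242+95)/(2733+1542) = 337/4275 = 0.07883.
SE = √(0.0726162 × 0.00101441) = 0.00858.
z = (0.08855 − 0.06161)/0.00858 = 0.02694/0.00858 = 3.14.
p-value = P(Z < 3.139) ≈ 0.9992. With α = 0.1, fail to reject H₀.

z = 3.14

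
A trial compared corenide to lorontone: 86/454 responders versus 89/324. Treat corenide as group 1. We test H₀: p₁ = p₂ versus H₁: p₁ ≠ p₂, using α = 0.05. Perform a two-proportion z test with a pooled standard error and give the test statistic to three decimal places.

z = -2.808

p̂₁ = 86/454 = 0.189427, p̂₂ = 89/324 = 0.274691.
Pooled p̂ = (86+89)/(454+324) = 175/778 = 0.224936.
SE = √(p̂(1−p̂)(1/n₁+1/n₂)) = √(0.224936·0.775064·0.00528906) = √(0.000922093) = 0.030366.
z = (0.189427 − 0.274691)/0.030366 = -0.085264/0.030366 = -2.808.
p-value = 2·P(Z > 2.808) ≈ 0.0050, so at α = 0.05 we reject H₀.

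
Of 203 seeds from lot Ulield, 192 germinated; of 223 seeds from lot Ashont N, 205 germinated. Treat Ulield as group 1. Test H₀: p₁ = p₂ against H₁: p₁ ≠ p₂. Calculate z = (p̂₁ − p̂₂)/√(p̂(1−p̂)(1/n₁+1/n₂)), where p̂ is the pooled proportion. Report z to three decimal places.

z = 1.086

p̂₁ = 192/203 ≈ 0.94581, p̂₂ = 205/223 ≈ 0.91928.
Pooled p̂ = (192+205)/(203+223) = 397/426 = 0.93192.
SE = √(0.0634409 × 0.00941041) = 0.02443.
z = (0.94581 − 0.91928)/0.02443 = 0.02653/0.02443 = 1.086.
Two-sided p-value ≈ 2·Φ(−1.086) = 0.2776.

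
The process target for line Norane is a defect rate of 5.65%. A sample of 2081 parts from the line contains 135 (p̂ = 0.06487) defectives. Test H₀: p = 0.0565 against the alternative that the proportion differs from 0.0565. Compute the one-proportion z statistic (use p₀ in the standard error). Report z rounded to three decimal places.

z = 1.654

p̂ = 135/2081 ≈ 0.06487.
SE = √(p₀(1−p₀)/n) = √(0.053308/2081) = 0.00506.
z = (0.06487 − 0.0565)/0.00506 = 0.00837/0.00506 = 1.654.
p-value = 2·P(Z > 1.654) ≈ 0.0981.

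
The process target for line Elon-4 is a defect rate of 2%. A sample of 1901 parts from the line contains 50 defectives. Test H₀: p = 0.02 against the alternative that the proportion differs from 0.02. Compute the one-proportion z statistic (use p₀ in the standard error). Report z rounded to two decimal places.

p̂ = 50/1901 = 0.02630.
Under H₀, SE = √(0.02·0.98/1901) = √(1.03104e-05) = 0.00321.
z = (0.02630 − 0.02)/0.00321 = 0.00630/0.00321 = 1.96.
p-value = 2·P(Z > 1.963) ≈ 0.0497.

z = 1.96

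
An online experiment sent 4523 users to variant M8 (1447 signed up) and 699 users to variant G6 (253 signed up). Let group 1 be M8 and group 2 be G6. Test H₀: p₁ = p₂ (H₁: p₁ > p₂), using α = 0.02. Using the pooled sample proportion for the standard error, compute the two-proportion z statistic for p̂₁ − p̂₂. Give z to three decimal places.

z = -2.207

p̂₁ = 1447/4523 = 0.31992, p̂₂ = 253/699 = 0.36195.
Pooled p̂ = (1447+253)/(4523+699) = 1700/5222 = 0.32555.
SE = √(0.219566 × 0.00165171) = 0.01904.
z = (0.31992 − 0.36195)/0.01904 = -0.04203/0.01904 = -2.207.
p-value = P(Z > -2.207) ≈ 0.9863, so at α = 0.02 we fail to reject H₀.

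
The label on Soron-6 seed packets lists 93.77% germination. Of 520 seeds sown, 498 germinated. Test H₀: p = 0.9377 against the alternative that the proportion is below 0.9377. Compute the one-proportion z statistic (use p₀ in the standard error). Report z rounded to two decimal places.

p̂ = 498/520 ≈ 0.9577.
Standard error under H₀: √(0.9377×0.0623/520) = 0.0106.
z = (0.9577 − 0.9377)/0.0106 = 0.0200/0.0106 = 1.89.
p-value = P(Z < 1.886) ≈ 0.9704.

z = 1.89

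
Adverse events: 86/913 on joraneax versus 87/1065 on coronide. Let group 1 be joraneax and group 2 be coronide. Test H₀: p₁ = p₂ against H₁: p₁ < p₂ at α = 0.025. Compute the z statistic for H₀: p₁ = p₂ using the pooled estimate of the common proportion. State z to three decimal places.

p̂₁ = 86/913 ≈ 0.09419, p̂₂ = 87/1065 ≈ 0.08169.
Pooled p̂ = (86+87)/(913+1065) = 173/1978 = 0.08746.
SE = √(p̂(1−p̂)(1/n₁+1/n₂)) = √(0.08746·0.91254·0.00203426) = √(0.000162359) = 0.01274.
z = (0.09419 − 0.08169)/0.01274 = 0.01250/0.01274 = 0.981.
p-value = P(Z < 0.981) ≈ 0.8368; since p > α = 0.025, fail to reject H₀.

z = 0.981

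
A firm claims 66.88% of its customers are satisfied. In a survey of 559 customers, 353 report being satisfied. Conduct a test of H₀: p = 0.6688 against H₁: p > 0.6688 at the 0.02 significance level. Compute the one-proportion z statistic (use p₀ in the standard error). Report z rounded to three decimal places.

p̂ = 353/559 = 0.631485.
Standard error under H₀: √(0.6688×0.3312/559) = 0.019906.
z = (0.631485 − 0.6688)/0.019906 = -0.037315/0.019906 = -1.875.
p-value = P(Z > -1.875) ≈ 0.9696; since p > α = 0.02, fail to reject H₀.

z = -1.875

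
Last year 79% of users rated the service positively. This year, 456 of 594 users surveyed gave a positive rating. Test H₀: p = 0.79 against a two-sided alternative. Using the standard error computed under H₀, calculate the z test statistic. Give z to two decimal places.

p̂ = 456/594 ≈ 0.7677.
Standard error under H₀: √(0.79×0.21/594) = 0.0167.
z = (0.7677 − 0.79)/0.0167 = -0.0223/0.0167 = -1.34.
p-value = 2·P(Z > 1.336) ≈ 0.1816.

z = -1.34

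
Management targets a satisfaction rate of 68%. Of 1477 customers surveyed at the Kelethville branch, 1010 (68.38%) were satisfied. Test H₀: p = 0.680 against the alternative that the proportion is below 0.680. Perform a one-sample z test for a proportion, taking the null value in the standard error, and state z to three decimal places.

p̂ = 1010/1477 = 0.68382.
SE = √(p₀(1−p₀)/n) = √(0.2176/1477) = 0.01214.
z = (0.68382 − 0.68)/0.01214 = 0.00382/0.01214 = 0.315.
p-value = P(Z < 0.315) ≈ 0.6235.

z = 0.315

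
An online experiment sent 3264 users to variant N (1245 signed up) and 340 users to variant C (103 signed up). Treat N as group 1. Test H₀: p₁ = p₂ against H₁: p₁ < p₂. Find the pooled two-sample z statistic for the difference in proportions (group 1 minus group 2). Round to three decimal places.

p̂₁ = 1245/3264 = 0.38143, p̂₂ = 103/340 = 0.30294.
Pooled p̂ = (1245+103)/(3264+340) = 1348/3604 = 0.37403.
SE = √(p̂(1−p̂)(1/n₁+1/n₂)) = √(0.37403·0.62597·0.00324755) = √(0.000760353) = 0.02757.
z = (0.38143 − 0.30294)/0.02757 = 0.07849/0.02757 = 2.847.
p-value = P(Z < 2.847) ≈ 0.9978.

z = 2.847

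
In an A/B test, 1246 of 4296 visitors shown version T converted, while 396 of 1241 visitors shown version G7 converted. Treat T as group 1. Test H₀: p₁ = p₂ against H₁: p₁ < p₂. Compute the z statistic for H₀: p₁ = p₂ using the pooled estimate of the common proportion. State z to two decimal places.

p̂₁ = 1246/4296 ≈ 0.29004, p̂₂ = 396/1241 ≈ 0.31910.
Pooled p̂ = (1246+396)/(4296+1241) = 1642/5537 = 0.29655.
SE = √(0.208608 × 0.00103858) = 0.01472.
z = (0.29004 − 0.31910)/0.01472 = -0.02906/0.01472 = -1.97.

z = -1.97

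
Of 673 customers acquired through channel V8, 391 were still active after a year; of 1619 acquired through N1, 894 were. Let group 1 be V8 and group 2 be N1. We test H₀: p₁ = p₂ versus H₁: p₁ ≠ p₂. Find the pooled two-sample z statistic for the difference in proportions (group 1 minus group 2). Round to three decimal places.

p̂₁ = 391/673 ≈ 0.58098, p̂₂ = 894/1619 ≈ 0.55219.
Pooled p̂ = (391+894)/(673+1619) = 1285/2292 = 0.56065.
SE = √(0.246322 × 0.00210355) = 0.02276.
z = (0.58098 − 0.55219)/0.02276 = 0.02879/0.02276 = 1.265.
p-value = 2·P(Z > 1.265) ≈ 0.2060.

z = 1.265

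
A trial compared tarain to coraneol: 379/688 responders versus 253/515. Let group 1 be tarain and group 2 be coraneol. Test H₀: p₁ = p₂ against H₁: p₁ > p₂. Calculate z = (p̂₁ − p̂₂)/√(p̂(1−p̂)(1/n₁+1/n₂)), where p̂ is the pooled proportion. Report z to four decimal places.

p̂₁ = 379/688 = 0.550872, p̂₂ = 253/515 = 0.491262.
Pooled p̂ = (379+253)/(688+515) = 632/1203 = 0.525353.
SE = √(0.249357 × 0.00339524) = 0.029097.
z = (0.550872 − 0.491262)/0.029097 = 0.059610/0.029097 = 2.0487.
p-value = P(Z > 2.049) ≈ 0.0202.

z = 2.0487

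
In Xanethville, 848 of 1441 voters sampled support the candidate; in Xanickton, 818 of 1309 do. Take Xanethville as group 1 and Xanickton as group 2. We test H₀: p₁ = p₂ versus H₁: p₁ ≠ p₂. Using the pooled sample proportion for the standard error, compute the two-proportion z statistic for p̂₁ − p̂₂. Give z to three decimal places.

z = -1.952

p̂₁ = 848/1441 = 0.58848, p̂₂ = 818/1309 = 0.62490.
Pooled p̂ = (848+818)/(1441+1309) = 1666/2750 = 0.60582.
SE = √(p̂(1−p̂)(1/n₁+1/n₂)) = √(0.60582·0.39418·0.0014579) = √(0.000348151) = 0.01866.
z = (0.58848 − 0.62490)/0.01866 = -0.03642/0.01866 = -1.952.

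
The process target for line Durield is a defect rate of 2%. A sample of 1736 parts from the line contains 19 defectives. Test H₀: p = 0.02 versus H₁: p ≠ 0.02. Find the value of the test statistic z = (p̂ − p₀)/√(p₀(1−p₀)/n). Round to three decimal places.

z = -2.695

p̂ = 19/1736 = 0.010945.
Under H₀, SE = √(0.02·0.98/1736) = √(1.12903e-05) = 0.003360.
z = (0.010945 − 0.02)/0.003360 = -0.009055/0.003360 = -2.695.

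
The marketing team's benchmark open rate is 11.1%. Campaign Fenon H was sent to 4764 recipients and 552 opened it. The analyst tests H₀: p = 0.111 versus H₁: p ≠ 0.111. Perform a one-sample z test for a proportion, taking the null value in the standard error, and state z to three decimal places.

z = 1.070

p̂ = 552/4764 = 0.11587.
SE = √(p₀(1−p₀)/n) = √(0.098679/4764) = 0.00455.
z = (0.11587 − 0.111)/0.00455 = 0.00487/0.00455 = 1.070.
Two-sided p-value ≈ 2·Φ(−1.070) = 0.2847.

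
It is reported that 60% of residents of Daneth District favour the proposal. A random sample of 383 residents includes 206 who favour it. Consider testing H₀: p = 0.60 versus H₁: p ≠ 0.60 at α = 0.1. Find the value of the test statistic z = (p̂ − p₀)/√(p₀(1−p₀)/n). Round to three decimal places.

p̂ = 206/383 = 0.537859.
Under H₀, SE = √(0.6·0.4/383) = √(0.000626632) = 0.025033.
z = (0.537859 − 0.6)/0.025033 = -0.062141/0.025033 = -2.482.
p-value = 2·P(Z > 2.482) ≈ 0.0131. With α = 0.1, reject H₀.

z = -2.482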